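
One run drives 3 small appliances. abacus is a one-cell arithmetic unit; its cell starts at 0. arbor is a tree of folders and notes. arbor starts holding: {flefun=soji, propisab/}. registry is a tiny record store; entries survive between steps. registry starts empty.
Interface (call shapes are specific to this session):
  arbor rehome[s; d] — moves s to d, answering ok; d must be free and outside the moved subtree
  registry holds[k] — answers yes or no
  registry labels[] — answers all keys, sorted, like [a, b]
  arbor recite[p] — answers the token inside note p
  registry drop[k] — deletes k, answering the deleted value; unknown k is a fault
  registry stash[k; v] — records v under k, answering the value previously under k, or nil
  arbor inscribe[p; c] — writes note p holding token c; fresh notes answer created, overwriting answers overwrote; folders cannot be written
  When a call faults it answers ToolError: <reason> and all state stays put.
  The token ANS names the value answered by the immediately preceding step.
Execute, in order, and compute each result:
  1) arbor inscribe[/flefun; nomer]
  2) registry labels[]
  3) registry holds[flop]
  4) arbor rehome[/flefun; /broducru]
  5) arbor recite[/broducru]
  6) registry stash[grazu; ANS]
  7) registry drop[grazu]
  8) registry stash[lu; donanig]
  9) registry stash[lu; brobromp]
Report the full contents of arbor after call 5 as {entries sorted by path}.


Then arbor inscribe with p='/flefun', c='nomer', which returns overwrote.
Then registry labels(), giving [].
Then registry holds with k='flop', and see no.
Invoking arbor rehome with s='/flefun', d='/broducru': ok.
I use arbor recite with p='/broducru', → nomer.
I call registry stash with k='grazu', v='ANS', giving nil.
Then registry drop with k='grazu', yielding nomer.
Calling registry stash with k='lu', v='donanig', and see nil.
Using registry stash with k='lu', v='brobromp', → donanig.

Answer: {broducru=nomer, propisab/}


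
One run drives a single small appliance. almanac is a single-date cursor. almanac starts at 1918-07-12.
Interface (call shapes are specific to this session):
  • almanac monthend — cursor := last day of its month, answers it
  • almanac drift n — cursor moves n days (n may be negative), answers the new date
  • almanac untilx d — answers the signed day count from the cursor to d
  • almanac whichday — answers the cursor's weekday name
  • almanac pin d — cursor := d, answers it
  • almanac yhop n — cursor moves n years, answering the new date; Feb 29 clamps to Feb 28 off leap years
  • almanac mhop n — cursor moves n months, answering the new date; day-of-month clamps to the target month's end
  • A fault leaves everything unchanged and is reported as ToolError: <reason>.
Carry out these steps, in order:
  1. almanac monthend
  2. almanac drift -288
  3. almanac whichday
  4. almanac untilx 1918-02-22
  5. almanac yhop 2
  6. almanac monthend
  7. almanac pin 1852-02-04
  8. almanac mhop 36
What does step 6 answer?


Answer: 1919-10-31

Derivation:
Step: almanac monthend[]
Result: 1918-07-31
Step: almanac drift[n→-288]
Result: 1917-10-16
Step: almanac whichday[]
Result: Tuesday
Step: almanac untilx[d→1918-02-22]
Result: 129
Step: almanac yhop[n→2]
Result: 1919-10-16
Step: almanac monthend[]
Result: 1919-10-31
Step: almanac pin[d→1852-02-04]
Result: 1852-02-04
Step: almanac mhop[n→36]
Result: 1855-02-04


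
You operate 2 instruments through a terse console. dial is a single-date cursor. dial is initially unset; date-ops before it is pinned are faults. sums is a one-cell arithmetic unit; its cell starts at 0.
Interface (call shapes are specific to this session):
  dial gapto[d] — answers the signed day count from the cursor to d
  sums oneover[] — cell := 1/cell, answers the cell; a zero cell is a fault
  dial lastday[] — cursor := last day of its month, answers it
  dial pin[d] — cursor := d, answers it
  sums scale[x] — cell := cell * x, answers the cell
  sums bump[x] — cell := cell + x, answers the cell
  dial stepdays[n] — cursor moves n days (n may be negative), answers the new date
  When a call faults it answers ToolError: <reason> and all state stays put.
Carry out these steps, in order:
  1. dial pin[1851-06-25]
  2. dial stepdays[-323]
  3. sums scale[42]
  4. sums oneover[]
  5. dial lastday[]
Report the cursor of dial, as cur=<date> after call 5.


Answer: cur=1850-08-31

Derivation:
Do: dial pin[d: 1851-06-25]
See: 1851-06-25
Do: dial stepdays[n: -323]
See: 1850-08-06
Do: sums scale[x: 42]
See: 0
Do: sums oneover[]
See: ToolError: reciprocal of zero
Do: dial lastday[]
See: 1850-08-31


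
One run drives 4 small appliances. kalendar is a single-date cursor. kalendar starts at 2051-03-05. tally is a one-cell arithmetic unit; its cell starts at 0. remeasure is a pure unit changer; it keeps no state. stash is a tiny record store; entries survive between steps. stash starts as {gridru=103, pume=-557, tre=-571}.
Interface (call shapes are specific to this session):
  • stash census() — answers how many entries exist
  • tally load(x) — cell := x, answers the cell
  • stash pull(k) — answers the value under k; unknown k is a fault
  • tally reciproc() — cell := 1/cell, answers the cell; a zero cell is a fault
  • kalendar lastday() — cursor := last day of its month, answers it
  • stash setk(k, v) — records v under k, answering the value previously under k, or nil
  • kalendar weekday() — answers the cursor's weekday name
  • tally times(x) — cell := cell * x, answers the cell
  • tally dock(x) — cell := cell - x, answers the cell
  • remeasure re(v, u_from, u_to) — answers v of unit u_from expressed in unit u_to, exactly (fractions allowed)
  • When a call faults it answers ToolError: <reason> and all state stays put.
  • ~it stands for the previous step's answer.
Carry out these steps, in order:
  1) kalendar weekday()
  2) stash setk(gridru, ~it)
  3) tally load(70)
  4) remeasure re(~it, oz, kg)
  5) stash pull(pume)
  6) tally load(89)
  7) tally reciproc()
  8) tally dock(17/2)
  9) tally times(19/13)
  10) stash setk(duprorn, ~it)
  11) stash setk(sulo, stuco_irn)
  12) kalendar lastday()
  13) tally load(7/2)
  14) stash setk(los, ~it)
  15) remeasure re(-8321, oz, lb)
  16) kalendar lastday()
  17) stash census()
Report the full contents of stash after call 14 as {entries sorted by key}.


Answer: {duprorn=-28709/2314, gridru=Sunday, los=7/2, pume=-557, sulo=stuco_irn, tre=-571}

Derivation:
// kalendar weekday() ~> Sunday
// stash setk(gridru, ~it) ~> 103
// tally load(70) ~> 70
// remeasure re(~it, oz, kg) ~> 317514659/160000000
// stash pull(pume) ~> -557
// tally load(89) ~> 89
// tally reciproc() ~> 1/89
// tally dock(17/2) ~> -1511/178
// tally times(19/13) ~> -28709/2314
// stash setk(duprorn, ~it) ~> nil
// stash setk(sulo, stuco_irn) ~> nil
// kalendar lastday() ~> 2051-03-31
// tally load(7/2) ~> 7/2
// stash setk(los, ~it) ~> nil
// remeasure re(-8321, oz, lb) ~> -8321/16
// kalendar lastday() ~> 2051-03-31
// stash census() ~> 6


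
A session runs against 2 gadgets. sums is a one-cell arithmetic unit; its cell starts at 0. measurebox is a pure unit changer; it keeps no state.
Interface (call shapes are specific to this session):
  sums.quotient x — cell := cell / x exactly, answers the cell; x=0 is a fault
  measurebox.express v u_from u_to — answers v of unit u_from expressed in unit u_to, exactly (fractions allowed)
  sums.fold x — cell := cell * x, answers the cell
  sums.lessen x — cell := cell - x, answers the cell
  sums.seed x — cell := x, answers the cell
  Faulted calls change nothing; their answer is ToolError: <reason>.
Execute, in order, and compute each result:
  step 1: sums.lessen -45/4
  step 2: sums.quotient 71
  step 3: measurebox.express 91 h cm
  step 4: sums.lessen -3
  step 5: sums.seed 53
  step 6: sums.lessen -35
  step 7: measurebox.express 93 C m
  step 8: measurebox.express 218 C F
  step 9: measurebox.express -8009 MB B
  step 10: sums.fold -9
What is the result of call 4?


! 1. lessen(x=-45/4) -> 45/4
! 2. quotient(x=71) -> 45/284
! 3. express(v=91, u_from=h, u_to=cm) -> ToolError: incompatible units
! 4. lessen(x=-3) -> 897/284
! 5. seed(x=53) -> 53
! 6. lessen(x=-35) -> 88
! 7. express(v=93, u_from=C, u_to=m) -> ToolError: incompatible units
! 8. express(v=218, u_from=C, u_to=F) -> 2122/5
! 9. express(v=-8009, u_from=MB, u_to=B) -> -8009000000
! 10. fold(x=-9) -> -792

Answer: 897/284


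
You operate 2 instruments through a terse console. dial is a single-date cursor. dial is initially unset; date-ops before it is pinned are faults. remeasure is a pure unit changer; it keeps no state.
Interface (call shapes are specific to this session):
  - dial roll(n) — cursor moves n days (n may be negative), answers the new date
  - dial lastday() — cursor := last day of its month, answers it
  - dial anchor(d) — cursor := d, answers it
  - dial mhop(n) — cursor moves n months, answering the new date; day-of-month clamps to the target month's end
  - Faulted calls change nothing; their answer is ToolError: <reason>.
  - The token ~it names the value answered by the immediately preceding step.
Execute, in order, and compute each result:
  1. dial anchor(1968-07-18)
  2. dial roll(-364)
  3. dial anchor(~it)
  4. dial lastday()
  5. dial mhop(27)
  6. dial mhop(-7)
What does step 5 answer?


Answer: 1969-10-31

Derivation:
I call dial anchor(d=1968-07-18), yielding 1968-07-18.
Calling dial roll(n=-364): 1967-07-20.
I call dial anchor(d=~it), which returns 1967-07-20.
I invoke dial lastday: 1967-07-31.
I run dial mhop(n=27), → 1969-10-31.
Then dial mhop(n=-7), giving 1969-03-31.


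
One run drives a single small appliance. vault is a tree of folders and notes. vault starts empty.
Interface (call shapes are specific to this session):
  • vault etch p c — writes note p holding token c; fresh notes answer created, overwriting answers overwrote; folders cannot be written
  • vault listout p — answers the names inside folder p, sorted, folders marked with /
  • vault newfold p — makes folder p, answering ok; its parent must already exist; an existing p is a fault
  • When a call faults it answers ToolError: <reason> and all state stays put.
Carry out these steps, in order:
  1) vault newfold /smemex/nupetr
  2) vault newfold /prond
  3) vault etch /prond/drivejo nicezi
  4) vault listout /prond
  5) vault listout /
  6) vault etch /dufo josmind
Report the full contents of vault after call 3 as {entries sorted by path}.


Answer: {prond/, prond/drivejo=nicezi}

Derivation:
Invoking vault newfold passing p→/smemex/nupetr, and observe ToolError: no parent.
I use vault newfold passing p→/prond, — result: ok.
I try vault etch passing p→/prond/drivejo, c→nicezi, which returns created.
Next I call vault listout passing p→/prond, and get [drivejo].
I invoke vault listout passing p→/: [prond/].
I try vault etch passing p→/dufo, c→josmind, → created.


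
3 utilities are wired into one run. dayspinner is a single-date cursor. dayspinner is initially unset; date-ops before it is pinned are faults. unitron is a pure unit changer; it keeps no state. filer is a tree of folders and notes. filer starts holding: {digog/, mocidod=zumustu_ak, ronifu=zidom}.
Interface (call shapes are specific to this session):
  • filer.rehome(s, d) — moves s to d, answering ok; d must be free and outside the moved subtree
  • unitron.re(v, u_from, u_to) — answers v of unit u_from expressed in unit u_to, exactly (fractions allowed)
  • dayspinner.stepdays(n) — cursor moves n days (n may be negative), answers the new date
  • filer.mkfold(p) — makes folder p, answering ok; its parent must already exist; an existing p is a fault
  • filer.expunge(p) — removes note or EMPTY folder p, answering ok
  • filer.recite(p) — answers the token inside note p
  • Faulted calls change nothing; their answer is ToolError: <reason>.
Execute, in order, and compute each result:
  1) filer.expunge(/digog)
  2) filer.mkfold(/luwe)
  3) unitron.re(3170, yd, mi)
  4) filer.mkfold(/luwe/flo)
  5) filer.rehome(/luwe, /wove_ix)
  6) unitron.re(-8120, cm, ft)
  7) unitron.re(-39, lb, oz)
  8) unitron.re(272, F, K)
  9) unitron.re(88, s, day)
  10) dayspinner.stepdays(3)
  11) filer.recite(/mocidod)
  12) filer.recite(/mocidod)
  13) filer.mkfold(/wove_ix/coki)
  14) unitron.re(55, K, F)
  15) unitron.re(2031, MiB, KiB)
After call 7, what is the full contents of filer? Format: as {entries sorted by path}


Answer: {mocidod=zumustu_ak, ronifu=zidom, wove_ix/, wove_ix/flo/}

Derivation:
% filer.expunge p→/digog
[out] ok
% filer.mkfold p→/luwe
[out] ok
% unitron.re v→3170 u_from→yd u_to→mi
[out] 317/176
% filer.mkfold p→/luwe/flo
[out] ok
% filer.rehome s→/luwe d→/wove_ix
[out] ok
% unitron.re v→-8120 u_from→cm u_to→ft
[out] -101500/381
% unitron.re v→-39 u_from→lb u_to→oz
[out] -624
% unitron.re v→272 u_from→F u_to→K
[out] 24389/60
% unitron.re v→88 u_from→s u_to→day
[out] 11/10800
% dayspinner.stepdays n→3
[out] ToolError: no date set
% filer.recite p→/mocidod
[out] zumustu_ak
% filer.recite p→/mocidod
[out] zumustu_ak
% filer.mkfold p→/wove_ix/coki
[out] ok
% unitron.re v→55 u_from→K u_to→F
[out] -36067/100
% unitron.re v→2031 u_from→MiB u_to→KiB
[out] 2079744


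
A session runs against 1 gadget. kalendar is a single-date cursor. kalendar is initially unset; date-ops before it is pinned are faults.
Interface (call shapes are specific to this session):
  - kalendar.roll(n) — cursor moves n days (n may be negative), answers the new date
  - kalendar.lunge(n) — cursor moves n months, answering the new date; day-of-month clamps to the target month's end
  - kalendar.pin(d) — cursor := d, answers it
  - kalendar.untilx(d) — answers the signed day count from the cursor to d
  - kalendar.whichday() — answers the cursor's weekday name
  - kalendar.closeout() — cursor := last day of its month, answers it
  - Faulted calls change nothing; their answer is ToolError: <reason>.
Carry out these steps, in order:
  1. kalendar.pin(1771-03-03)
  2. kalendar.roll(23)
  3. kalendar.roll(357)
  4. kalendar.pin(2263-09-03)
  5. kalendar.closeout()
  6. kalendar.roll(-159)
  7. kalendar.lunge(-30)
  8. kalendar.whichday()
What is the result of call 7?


Answer: 2260-10-24

Derivation:
[in] kalendar.pin d=1771-03-03
  1771-03-03
[in] kalendar.roll n=23
  1771-03-26
[in] kalendar.roll n=357
  1772-03-17
[in] kalendar.pin d=2263-09-03
  2263-09-03
[in] kalendar.closeout
  2263-09-30
[in] kalendar.roll n=-159
  2263-04-24
[in] kalendar.lunge n=-30
  2260-10-24
[in] kalendar.whichday
  Wednesday


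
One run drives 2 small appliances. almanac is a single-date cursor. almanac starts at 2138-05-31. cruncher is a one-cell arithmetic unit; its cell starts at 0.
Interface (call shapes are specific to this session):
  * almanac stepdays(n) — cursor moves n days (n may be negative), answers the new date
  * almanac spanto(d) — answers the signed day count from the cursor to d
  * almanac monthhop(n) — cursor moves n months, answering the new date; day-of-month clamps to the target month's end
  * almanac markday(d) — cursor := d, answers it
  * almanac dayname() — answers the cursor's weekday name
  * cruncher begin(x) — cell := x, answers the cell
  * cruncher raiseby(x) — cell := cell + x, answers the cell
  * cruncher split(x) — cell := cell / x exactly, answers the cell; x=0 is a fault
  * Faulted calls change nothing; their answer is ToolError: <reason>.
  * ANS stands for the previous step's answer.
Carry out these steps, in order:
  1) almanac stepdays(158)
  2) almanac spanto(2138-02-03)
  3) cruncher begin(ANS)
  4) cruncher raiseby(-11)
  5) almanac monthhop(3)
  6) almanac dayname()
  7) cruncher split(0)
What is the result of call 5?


Answer: 2139-02-05

Derivation:
>> almanac stepdays(n=158)
<< 2138-11-05
>> almanac spanto(d=2138-02-03)
<< -275
>> cruncher begin(x=ANS)
<< -275
>> cruncher raiseby(x=-11)
<< -286
>> almanac monthhop(n=3)
<< 2139-02-05
>> almanac dayname()
<< Thursday
>> cruncher split(x=0)
<< ToolError: division by zero


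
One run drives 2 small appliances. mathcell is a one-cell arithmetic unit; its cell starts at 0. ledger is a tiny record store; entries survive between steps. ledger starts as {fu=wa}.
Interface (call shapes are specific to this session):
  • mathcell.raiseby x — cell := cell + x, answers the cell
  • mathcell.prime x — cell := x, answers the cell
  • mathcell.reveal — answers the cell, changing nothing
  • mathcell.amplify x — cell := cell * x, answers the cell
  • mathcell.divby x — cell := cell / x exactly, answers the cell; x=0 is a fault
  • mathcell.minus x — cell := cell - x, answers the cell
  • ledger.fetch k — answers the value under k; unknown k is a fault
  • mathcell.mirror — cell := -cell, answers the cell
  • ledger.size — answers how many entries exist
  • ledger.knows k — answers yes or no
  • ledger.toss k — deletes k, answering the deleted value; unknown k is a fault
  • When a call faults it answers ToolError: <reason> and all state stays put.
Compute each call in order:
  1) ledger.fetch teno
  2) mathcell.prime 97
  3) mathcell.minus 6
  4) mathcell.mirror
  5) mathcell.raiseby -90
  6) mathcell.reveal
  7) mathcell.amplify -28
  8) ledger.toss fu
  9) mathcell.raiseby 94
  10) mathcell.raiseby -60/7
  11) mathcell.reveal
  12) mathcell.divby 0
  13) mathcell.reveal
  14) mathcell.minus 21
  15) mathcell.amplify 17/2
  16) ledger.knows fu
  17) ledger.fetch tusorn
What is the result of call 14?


Answer: 35927/7

Derivation:
// 1. ledger.fetch(k=teno) == ToolError: no such key teno
// 2. mathcell.prime(x=97) == 97
// 3. mathcell.minus(x=6) == 91
// 4. mathcell.mirror() == -91
// 5. mathcell.raiseby(x=-90) == -181
// 6. mathcell.reveal() == -181
// 7. mathcell.amplify(x=-28) == 5068
// 8. ledger.toss(k=fu) == wa
// 9. mathcell.raiseby(x=94) == 5162
// 10. mathcell.raiseby(x=-60/7) == 36074/7
// 11. mathcell.reveal() == 36074/7
// 12. mathcell.divby(x=0) == ToolError: division by zero
// 13. mathcell.reveal() == 36074/7
// 14. mathcell.minus(x=21) == 35927/7
// 15. mathcell.amplify(x=17/2) == 610759/14
// 16. ledger.knows(k=fu) == no
// 17. ledger.fetch(k=tusorn) == ToolError: no such key tusorn


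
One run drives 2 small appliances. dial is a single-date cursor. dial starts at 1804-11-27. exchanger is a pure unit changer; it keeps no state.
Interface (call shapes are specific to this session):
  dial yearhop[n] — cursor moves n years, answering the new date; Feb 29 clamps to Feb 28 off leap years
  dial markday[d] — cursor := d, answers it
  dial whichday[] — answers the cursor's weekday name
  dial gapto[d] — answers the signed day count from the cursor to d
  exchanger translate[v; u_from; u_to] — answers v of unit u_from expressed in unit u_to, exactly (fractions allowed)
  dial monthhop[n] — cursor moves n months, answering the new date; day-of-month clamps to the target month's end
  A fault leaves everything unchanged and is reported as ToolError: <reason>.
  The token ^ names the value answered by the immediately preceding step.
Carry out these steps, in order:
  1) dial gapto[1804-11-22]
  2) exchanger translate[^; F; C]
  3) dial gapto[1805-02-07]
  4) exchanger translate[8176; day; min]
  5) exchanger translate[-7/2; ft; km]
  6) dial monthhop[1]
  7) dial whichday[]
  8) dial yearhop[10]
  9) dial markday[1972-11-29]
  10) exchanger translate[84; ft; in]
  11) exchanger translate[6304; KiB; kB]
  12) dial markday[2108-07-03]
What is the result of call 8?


==> dial gapto(d=1804-11-22)
<== -5
==> exchanger translate(v=^, u_from=F, u_to=C)
<== -185/9
==> dial gapto(d=1805-02-07)
<== 72
==> exchanger translate(v=8176, u_from=day, u_to=min)
<== 11773440
==> exchanger translate(v=-7/2, u_from=ft, u_to=km)
<== -2667/2500000
==> dial monthhop(n=1)
<== 1804-12-27
==> dial whichday()
<== Thursday
==> dial yearhop(n=10)
<== 1814-12-27
==> dial markday(d=1972-11-29)
<== 1972-11-29
==> exchanger translate(v=84, u_from=ft, u_to=in)
<== 1008
==> exchanger translate(v=6304, u_from=KiB, u_to=kB)
<== 806912/125
==> dial markday(d=2108-07-03)
<== 2108-07-03

Answer: 1814-12-27


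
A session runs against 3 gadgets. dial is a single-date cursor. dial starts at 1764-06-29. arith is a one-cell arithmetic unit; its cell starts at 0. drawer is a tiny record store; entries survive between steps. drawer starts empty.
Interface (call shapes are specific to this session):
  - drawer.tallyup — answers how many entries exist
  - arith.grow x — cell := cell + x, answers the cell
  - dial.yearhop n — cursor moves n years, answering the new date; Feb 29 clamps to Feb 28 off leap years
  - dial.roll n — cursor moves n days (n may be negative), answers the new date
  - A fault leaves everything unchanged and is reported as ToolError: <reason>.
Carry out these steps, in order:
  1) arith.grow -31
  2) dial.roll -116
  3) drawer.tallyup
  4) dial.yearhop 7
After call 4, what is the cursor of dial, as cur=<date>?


Answer: cur=1771-03-05

Derivation:
==> arith.grow(x=-31)
<== -31
==> dial.roll(n=-116)
<== 1764-03-05
==> drawer.tallyup()
<== 0
==> dial.yearhop(n=7)
<== 1771-03-05


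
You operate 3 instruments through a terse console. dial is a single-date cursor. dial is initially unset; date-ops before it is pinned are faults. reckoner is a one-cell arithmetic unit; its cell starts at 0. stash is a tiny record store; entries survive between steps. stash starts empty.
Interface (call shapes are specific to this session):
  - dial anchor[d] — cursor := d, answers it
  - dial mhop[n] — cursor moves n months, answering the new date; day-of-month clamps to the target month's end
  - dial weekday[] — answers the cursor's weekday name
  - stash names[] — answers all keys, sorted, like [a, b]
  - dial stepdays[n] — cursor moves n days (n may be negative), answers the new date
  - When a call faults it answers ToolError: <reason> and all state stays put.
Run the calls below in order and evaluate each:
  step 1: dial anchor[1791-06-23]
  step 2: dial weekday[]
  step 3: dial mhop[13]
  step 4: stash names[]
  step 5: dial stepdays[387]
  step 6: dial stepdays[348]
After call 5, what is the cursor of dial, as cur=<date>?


Answer: cur=1793-08-14

Derivation:
Calling dial anchor on d=1791-06-23, and observe 1791-06-23.
Then dial weekday, which returns Thursday.
I use dial mhop on n=13, — result: 1792-07-23.
I invoke stash names(), and get [].
Invoking dial stepdays on n=387, giving 1793-08-14.
I use dial stepdays on n=348, yielding 1794-07-28.


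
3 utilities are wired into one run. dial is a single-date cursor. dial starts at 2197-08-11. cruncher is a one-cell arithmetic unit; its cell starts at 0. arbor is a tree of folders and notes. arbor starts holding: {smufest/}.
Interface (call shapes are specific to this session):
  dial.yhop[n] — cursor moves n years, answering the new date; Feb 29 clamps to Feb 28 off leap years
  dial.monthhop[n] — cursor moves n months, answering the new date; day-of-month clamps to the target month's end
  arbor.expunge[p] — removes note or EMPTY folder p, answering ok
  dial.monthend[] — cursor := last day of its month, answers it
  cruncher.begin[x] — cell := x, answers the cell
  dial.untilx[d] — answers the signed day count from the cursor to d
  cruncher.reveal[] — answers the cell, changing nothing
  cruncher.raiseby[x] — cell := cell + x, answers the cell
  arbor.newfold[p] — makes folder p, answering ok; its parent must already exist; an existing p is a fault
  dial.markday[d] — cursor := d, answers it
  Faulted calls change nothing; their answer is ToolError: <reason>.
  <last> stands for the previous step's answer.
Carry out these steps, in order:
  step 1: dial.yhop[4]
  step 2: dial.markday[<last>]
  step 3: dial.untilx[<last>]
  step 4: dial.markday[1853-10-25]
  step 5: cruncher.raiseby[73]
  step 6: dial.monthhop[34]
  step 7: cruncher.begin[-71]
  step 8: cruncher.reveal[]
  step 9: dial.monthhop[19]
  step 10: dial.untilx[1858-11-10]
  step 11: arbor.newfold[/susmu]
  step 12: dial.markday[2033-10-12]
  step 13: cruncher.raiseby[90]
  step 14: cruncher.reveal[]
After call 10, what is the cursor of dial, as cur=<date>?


Answer: cur=1858-03-25

Derivation:
>> yhop(4)
<< 2201-08-11
>> markday(<last>)
<< 2201-08-11
>> untilx(<last>)
<< 0
>> markday(1853-10-25)
<< 1853-10-25
>> raiseby(73)
<< 73
>> monthhop(34)
<< 1856-08-25
>> begin(-71)
<< -71
>> reveal()
<< -71
>> monthhop(19)
<< 1858-03-25
>> untilx(1858-11-10)
<< 230
>> newfold(/susmu)
<< ok
>> markday(2033-10-12)
<< 2033-10-12
>> raiseby(90)
<< 19
>> reveal()
<< 19


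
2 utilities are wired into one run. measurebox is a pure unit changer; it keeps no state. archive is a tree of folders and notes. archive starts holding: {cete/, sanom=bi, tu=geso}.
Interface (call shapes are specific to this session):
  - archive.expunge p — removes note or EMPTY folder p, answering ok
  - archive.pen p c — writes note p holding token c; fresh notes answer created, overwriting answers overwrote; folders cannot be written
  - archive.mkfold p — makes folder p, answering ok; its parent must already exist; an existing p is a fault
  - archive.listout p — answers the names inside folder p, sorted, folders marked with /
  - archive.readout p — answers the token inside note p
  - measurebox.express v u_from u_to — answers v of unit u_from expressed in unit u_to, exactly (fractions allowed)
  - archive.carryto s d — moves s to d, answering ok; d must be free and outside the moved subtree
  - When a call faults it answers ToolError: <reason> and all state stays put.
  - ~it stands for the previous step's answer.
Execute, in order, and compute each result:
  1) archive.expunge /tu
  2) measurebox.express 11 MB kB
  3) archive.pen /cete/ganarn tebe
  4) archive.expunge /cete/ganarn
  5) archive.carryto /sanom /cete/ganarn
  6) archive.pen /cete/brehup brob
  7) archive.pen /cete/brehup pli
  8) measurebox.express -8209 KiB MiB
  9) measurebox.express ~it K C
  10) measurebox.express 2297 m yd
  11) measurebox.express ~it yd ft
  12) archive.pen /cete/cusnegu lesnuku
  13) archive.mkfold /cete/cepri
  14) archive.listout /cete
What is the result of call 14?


Answer: [brehup, cepri/, cusnegu, ganarn]

Derivation:
I try archive.expunge passing p: /tu, → ok.
Now I run measurebox.express passing v: 11, u_from: MB, u_to: kB, yielding 11000.
I try archive.pen passing p: /cete/ganarn, c: tebe, → created.
Next I call archive.expunge passing p: /cete/ganarn, which returns ok.
Then archive.carryto passing s: /sanom, d: /cete/ganarn, and observe ok.
I call archive.pen passing p: /cete/brehup, c: brob, yielding created.
I try archive.pen passing p: /cete/brehup, c: pli, giving overwrote.
I try measurebox.express passing v: -8209, u_from: KiB, u_to: MiB, → -8209/1024.
I invoke measurebox.express passing v: ~it, u_from: K, u_to: C, which returns -1439573/5120.
I try measurebox.express passing v: 2297, u_from: m, u_to: yd, and observe 2871250/1143.
Calling measurebox.express passing v: ~it, u_from: yd, u_to: ft, and observe 2871250/381.
I use archive.pen passing p: /cete/cusnegu, c: lesnuku, giving created.
I try archive.mkfold passing p: /cete/cepri, and observe ok.
I try archive.listout passing p: /cete, giving [brehup, cepri/, cusnegu, ganarn].


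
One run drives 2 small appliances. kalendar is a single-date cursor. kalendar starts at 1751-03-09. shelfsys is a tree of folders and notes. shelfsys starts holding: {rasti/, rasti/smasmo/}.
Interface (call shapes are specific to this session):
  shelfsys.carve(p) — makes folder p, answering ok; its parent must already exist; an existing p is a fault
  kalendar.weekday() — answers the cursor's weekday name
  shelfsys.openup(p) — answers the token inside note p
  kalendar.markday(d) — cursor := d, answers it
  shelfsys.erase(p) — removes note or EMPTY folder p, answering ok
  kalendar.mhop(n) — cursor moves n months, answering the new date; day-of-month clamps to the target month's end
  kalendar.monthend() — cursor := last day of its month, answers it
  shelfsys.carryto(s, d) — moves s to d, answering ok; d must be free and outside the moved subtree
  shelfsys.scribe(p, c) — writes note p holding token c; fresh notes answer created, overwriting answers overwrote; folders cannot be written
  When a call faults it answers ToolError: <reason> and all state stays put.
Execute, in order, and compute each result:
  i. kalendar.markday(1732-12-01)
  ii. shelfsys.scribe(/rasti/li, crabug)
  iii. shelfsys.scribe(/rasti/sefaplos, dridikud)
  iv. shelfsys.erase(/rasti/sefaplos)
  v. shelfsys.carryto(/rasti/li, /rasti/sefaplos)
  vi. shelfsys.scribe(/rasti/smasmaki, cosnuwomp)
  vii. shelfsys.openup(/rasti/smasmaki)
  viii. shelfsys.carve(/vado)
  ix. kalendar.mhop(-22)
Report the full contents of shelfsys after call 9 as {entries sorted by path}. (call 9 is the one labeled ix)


% kalendar.markday(1732-12-01) -> 1732-12-01
% shelfsys.scribe(/rasti/li, crabug) -> created
% shelfsys.scribe(/rasti/sefaplos, dridikud) -> created
% shelfsys.erase(/rasti/sefaplos) -> ok
% shelfsys.carryto(/rasti/li, /rasti/sefaplos) -> ok
% shelfsys.scribe(/rasti/smasmaki, cosnuwomp) -> created
% shelfsys.openup(/rasti/smasmaki) -> cosnuwomp
% shelfsys.carve(/vado) -> ok
% kalendar.mhop(-22) -> 1731-02-01

Answer: {rasti/, rasti/sefaplos=crabug, rasti/smasmaki=cosnuwomp, rasti/smasmo/, vado/}


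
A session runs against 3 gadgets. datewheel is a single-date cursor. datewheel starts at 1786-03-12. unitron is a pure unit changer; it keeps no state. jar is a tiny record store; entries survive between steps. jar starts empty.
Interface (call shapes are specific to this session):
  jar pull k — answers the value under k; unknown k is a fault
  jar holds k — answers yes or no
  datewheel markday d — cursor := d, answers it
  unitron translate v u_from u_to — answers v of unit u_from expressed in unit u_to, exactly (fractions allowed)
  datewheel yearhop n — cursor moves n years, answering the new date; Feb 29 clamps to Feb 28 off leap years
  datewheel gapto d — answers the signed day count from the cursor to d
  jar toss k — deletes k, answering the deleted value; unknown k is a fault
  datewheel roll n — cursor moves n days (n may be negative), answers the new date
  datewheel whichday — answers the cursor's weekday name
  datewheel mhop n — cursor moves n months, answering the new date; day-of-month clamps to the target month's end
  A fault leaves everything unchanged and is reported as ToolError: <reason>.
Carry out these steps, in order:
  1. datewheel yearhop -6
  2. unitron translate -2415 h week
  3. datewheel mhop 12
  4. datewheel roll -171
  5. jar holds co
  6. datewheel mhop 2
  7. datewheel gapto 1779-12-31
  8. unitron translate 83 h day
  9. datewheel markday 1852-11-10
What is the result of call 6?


# datewheel yearhop(n→-6) == 1780-03-12
# unitron translate(v→-2415, u_from→h, u_to→week) == -115/8
# datewheel mhop(n→12) == 1781-03-12
# datewheel roll(n→-171) == 1780-09-22
# jar holds(k→co) == no
# datewheel mhop(n→2) == 1780-11-22
# datewheel gapto(d→1779-12-31) == -327
# unitron translate(v→83, u_from→h, u_to→day) == 83/24
# datewheel markday(d→1852-11-10) == 1852-11-10

Answer: 1780-11-22


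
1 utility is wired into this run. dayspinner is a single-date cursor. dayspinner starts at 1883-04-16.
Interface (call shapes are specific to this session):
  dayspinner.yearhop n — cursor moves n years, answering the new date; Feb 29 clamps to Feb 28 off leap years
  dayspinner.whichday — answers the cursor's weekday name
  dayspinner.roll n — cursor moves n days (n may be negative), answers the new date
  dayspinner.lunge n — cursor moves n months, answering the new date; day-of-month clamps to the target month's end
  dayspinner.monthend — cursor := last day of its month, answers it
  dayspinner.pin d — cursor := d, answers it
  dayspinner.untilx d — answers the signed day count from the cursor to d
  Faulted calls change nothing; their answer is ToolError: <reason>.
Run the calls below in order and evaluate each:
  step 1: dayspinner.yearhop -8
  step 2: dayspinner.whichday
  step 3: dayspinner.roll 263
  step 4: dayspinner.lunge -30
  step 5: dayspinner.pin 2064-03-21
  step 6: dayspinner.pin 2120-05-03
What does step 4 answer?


Answer: 1873-07-04

Derivation:
·→ dayspinner.yearhop(-8)
·← 1875-04-16
·→ dayspinner.whichday()
·← Friday
·→ dayspinner.roll(263)
·← 1876-01-04
·→ dayspinner.lunge(-30)
·← 1873-07-04
·→ dayspinner.pin(2064-03-21)
·← 2064-03-21
·→ dayspinner.pin(2120-05-03)
·← 2120-05-03


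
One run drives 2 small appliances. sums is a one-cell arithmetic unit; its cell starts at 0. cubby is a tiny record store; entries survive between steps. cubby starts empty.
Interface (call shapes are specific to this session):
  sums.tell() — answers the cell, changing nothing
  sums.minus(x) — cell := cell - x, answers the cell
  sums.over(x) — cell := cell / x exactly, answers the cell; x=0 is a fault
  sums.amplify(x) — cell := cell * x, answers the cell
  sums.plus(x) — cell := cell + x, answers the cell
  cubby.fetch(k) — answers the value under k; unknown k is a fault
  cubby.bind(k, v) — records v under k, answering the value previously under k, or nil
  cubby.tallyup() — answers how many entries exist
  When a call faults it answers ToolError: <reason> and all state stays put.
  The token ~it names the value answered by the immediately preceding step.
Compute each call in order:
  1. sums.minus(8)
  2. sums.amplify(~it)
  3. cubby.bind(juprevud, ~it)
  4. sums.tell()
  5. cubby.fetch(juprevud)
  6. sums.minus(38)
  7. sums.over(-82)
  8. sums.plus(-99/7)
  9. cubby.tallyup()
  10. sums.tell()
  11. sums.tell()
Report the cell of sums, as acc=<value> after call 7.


Answer: acc=-13/41

Derivation:
% sums.minus x=8
:: -8
% sums.amplify x=~it
:: 64
% cubby.bind k=juprevud v=~it
:: nil
% sums.tell
:: 64
% cubby.fetch k=juprevud
:: 64
% sums.minus x=38
:: 26
% sums.over x=-82
:: -13/41
% sums.plus x=-99/7
:: -4150/287
% cubby.tallyup
:: 1
% sums.tell
:: -4150/287
% sums.tell
:: -4150/287


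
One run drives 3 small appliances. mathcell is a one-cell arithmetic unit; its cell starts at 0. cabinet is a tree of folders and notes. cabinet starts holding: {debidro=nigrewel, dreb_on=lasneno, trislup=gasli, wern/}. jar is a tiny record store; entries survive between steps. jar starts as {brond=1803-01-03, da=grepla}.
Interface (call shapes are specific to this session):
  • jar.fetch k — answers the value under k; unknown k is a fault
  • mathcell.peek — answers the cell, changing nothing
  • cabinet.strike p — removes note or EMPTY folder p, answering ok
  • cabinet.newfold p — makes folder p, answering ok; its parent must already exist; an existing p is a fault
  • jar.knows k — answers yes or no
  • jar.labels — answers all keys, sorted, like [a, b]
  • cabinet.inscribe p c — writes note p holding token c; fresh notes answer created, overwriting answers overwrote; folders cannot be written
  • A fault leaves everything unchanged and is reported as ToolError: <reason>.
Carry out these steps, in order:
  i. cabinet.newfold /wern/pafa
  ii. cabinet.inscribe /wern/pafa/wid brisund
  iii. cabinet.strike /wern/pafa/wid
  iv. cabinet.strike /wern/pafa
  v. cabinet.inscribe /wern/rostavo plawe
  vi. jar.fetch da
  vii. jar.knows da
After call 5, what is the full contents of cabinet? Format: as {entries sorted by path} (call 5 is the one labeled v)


Answer: {debidro=nigrewel, dreb_on=lasneno, trislup=gasli, wern/, wern/rostavo=plawe}

Derivation:
→ cabinet.newfold(p=/wern/pafa)
← ok
→ cabinet.inscribe(p=/wern/pafa/wid, c=brisund)
← created
→ cabinet.strike(p=/wern/pafa/wid)
← ok
→ cabinet.strike(p=/wern/pafa)
← ok
→ cabinet.inscribe(p=/wern/rostavo, c=plawe)
← created
→ jar.fetch(k=da)
← grepla
→ jar.knows(k=da)
← yes


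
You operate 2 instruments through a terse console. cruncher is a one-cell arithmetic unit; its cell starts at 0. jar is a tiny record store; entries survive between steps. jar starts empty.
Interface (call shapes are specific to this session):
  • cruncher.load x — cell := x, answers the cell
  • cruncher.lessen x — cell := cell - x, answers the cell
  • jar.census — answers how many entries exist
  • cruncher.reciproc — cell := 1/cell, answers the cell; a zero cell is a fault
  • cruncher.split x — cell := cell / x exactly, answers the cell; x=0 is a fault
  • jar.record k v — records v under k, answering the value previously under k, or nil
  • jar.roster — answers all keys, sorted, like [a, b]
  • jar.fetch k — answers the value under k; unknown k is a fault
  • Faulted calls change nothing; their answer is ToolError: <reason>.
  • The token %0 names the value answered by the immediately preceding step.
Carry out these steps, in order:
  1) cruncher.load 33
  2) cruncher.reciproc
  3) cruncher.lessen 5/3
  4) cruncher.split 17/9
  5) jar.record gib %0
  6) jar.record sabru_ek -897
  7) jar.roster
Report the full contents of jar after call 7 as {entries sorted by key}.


% cruncher.load x→33
[out] 33
% cruncher.reciproc
[out] 1/33
% cruncher.lessen x→5/3
[out] -18/11
% cruncher.split x→17/9
[out] -162/187
% jar.record k→gib v→%0
[out] nil
% jar.record k→sabru_ek v→-897
[out] nil
% jar.roster
[out] [gib, sabru_ek]

Answer: {gib=-162/187, sabru_ek=-897}


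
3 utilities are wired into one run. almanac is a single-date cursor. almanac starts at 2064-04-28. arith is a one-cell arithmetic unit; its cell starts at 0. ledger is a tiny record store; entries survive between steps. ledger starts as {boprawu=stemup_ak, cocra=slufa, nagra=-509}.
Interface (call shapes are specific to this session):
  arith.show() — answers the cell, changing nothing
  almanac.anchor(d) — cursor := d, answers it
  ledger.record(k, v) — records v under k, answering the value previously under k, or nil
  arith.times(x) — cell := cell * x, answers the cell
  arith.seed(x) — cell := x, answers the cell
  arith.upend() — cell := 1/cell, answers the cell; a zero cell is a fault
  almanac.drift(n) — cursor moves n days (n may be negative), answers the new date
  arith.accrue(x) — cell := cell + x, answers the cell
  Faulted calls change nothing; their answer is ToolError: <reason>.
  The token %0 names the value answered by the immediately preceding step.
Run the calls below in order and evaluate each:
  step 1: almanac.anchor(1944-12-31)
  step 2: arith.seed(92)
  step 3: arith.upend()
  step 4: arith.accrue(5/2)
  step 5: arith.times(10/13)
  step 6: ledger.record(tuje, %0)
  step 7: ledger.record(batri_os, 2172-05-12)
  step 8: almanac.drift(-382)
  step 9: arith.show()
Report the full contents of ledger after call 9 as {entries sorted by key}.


Answer: {batri_os=2172-05-12, boprawu=stemup_ak, cocra=slufa, nagra=-509, tuje=1155/598}

Derivation:
> anchor 1944-12-31
[out] 1944-12-31
> seed 92
[out] 92
> upend
[out] 1/92
> accrue 5/2
[out] 231/92
> times 10/13
[out] 1155/598
> record tuje %0
[out] nil
> record batri_os 2172-05-12
[out] nil
> drift -382
[out] 1943-12-15
> show
[out] 1155/598


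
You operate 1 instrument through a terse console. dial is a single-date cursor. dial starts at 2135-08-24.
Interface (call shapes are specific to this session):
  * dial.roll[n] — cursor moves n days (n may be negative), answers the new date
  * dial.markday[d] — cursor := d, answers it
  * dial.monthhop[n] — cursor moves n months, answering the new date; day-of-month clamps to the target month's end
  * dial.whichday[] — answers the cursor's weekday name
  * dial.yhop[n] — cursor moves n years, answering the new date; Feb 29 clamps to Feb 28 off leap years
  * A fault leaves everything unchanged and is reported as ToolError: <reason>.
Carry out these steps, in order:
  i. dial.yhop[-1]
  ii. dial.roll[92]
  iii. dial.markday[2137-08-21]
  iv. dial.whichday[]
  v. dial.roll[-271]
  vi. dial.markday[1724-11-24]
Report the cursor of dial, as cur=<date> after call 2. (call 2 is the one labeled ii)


Answer: cur=2134-11-24

Derivation:
Act: yhop[n='-1']
Obs: 2134-08-24
Act: roll[n='92']
Obs: 2134-11-24
Act: markday[d='2137-08-21']
Obs: 2137-08-21
Act: whichday[]
Obs: Wednesday
Act: roll[n='-271']
Obs: 2136-11-23
Act: markday[d='1724-11-24']
Obs: 1724-11-24
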